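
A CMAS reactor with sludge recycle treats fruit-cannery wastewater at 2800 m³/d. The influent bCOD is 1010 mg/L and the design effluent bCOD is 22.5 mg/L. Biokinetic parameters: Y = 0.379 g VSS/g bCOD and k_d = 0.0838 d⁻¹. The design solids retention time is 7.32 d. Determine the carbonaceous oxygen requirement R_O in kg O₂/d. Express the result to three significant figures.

Correct the yield for decay: Y_obs = Y/(1 + k_d θ_c) = 0.379 / (1 + 0.0838 × 7.32) = 0.379 / 1.613 = 0.2349.
ΔS = 1010 − 22.5 = 987.5 mg/L, so the substrate removal rate is 2800 × 987.5/1000 = 2765 kg bCOD/d.
P_X = Y_obs·Q·(S₀ − S) = 0.2349 × 2765 = 649.5 kg VSS/d.
R_O = Q·ΔS − 1.42 P_X = 2765 − 922.3 = 1843 kg O₂/d.

R_O ≈ 1840 kg O₂/d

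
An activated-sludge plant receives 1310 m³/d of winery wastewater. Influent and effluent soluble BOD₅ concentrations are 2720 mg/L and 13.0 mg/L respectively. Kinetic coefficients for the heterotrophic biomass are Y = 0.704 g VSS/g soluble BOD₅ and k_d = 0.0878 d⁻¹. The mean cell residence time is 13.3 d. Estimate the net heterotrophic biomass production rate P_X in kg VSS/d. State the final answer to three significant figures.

Observed yield with endogenous decay: Y_obs = Y / (1 + k_d·θ_c) = 0.704 / (1 + 0.0878 × 13.3) = 0.704 / 2.168 = 0.3248 g VSS/g soluble BOD₅.
Q·(S₀ − S) = 1310 × (2720 − 13.0) × 10⁻³ = 3546 kg/d removed.
Biomass produced: P_X = Y_obs·Q·ΔS = 0.3248 × 3546 ≈ 1152 kg VSS/d.

P_X ≈ 1150 kg VSS/d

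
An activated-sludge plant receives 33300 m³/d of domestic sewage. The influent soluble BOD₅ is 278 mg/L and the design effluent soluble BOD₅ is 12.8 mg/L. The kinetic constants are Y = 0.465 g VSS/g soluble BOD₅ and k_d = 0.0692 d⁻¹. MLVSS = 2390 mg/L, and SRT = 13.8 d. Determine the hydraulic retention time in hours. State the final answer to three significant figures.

τ ≈ 8.74 h

Rearranging the biomass balance for a CMAS with decay, V = Y·Q·ΔS·θ_c / [X·(1+k_d θ_c)] = 0.465 × 33300 × (278 − 12.8) × 13.8 / [2390 × (1 + 0.0692 × 13.8)] = 5.67×10^7 / 4672 = 12129 m³.
HRT = V/Q = 12129 m³ / 33300 m³·d⁻¹ = 0.3642 d × 24 = 8.741 h.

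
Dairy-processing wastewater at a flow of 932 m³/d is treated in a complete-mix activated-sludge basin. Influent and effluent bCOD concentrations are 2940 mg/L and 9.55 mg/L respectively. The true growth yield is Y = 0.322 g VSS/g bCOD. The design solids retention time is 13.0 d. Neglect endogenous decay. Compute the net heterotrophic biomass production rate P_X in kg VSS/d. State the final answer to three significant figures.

P_X ≈ 879 kg VSS/d

No decay correction is needed, so Y_obs = Y = 0.322.
Mass of bCOD removed per day: Q(S₀ − S) = 932 × 2930 g/m³ = 2731 kg/d.
Biomass produced: P_X = Y_obs·Q·ΔS = 0.3220 × 2731 ≈ 879.4 kg VSS/d.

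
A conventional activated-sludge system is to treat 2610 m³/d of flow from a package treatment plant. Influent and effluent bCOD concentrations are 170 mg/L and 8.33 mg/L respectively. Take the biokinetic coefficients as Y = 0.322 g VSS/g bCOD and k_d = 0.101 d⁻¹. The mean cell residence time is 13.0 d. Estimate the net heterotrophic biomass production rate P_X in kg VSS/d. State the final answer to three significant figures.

P_X ≈ 58.7 kg VSS/d

The observed yield is Y_obs = Y/(1 + k_d·θ_c) = 0.322 / (1 + 0.101 × 13.0) = 0.322 / 2.313 = 0.1392 g VSS per g bCOD removed.
Substrate removed = Q·(S₀ − S) = 2610 m³/d × (170 − 8.33) g/m³ = 4.22×10^5 g/d = 422.0 kg/d.
So the net sludge growth is P_X = 0.1392 × 422.0 = 58.74 kg VSS/d.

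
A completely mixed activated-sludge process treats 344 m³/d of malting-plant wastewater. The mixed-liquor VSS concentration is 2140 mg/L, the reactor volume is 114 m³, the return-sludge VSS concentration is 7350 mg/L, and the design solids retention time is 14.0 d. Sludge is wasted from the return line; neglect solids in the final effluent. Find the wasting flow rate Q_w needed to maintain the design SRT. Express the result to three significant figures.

Wasting from the return line (neglecting effluent solids): Q_w = V·X / (θ_c·X_r) = 114.0 × 2140 / (14.0 × 7350) = 2.371 m³/d.

Q_w ≈ 2.37 m³/d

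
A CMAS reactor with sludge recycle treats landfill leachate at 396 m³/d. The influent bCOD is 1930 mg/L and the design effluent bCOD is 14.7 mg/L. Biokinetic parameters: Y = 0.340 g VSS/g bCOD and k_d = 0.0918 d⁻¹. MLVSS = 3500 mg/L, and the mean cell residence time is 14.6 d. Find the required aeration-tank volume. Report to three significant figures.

V ≈ 460 m³

From the SRT design equation V = Y Q (S₀−S) θ_c / [X (1 + k_d θ_c)] = 0.340 × 396 × (1930 − 14.7) × 14.6 / [3500 × (1 + 0.0918 × 14.6)] = 3.76×10^6 / 8191 = 459.7 m³.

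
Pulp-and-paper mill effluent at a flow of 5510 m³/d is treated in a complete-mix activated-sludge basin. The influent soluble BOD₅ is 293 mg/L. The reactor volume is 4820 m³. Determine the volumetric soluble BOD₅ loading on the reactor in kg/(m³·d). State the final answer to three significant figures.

L_v ≈ 0.335 kg soluble BOD₅/(m³·d)

Volumetric loading L_v = Q·S₀ / V = 5510 × 293 g/m³ / 4820 m³ = 334.9 g/(m³·d) = 0.3349 kg soluble BOD₅/(m³·d).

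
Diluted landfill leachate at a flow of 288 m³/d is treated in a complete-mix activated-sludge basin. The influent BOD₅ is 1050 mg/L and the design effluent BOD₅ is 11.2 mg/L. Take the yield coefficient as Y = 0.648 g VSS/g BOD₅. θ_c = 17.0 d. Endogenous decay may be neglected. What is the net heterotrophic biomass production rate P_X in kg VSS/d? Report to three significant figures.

P_X ≈ 194 kg VSS/d

With endogenous decay neglected, the observed yield equals the true yield: Y_obs = Y = 0.648 g VSS/g BOD₅.
Mass of BOD₅ removed per day: Q(S₀ − S) = 288 × 1039 g/m³ = 299.2 kg/d.
Net biomass production P_X = Y_obs × Q·(S₀ − S) = 0.6480 × 299.2 = 193.9 kg VSS/d.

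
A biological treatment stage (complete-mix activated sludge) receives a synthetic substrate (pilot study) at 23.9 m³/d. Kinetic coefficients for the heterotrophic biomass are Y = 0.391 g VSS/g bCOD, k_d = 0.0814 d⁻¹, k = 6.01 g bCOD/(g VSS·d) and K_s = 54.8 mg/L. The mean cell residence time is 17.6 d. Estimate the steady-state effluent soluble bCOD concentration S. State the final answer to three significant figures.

S ≈ 3.42 mg/L

Effluent substrate depends only on kinetics and SRT: S = K_s(1 + k_d θ_c) / [θ_c(Yk − k_d) − 1] = 54.8 × (1 + 0.0814 × 17.6) / [17.6 × (0.391 × 6.01 − 0.0814) − 1] = 133.3 / 38.93 = 3.425 mg/L.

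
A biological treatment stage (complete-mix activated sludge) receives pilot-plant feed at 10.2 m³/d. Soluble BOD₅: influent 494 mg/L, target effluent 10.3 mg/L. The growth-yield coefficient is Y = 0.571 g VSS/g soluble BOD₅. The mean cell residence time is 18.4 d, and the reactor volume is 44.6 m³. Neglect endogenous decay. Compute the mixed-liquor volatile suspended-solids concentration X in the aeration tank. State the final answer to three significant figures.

X ≈ 1160 mg/L

From V·X = Y·Q·(S₀ − S)·θ_c (decay neglected): X = 0.571 × 10.2 × (494 − 10.3) × 18.4 / 44.6 = 1162 mg/L.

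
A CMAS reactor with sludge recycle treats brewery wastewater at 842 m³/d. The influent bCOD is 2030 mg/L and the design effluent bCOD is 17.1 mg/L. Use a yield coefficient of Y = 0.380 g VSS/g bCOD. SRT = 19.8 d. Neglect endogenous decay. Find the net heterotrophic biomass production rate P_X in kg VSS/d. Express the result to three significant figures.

P_X ≈ 644 kg VSS/d

Since k_d ≈ 0, Y_obs = Y = 0.380 g VSS/g bCOD.
ΔS = 2030 − 17.1 = 2013 mg/L, so the substrate removal rate is 842 × 2013/1000 = 1695 kg bCOD/d.
So the net sludge growth is P_X = 0.3800 × 1695 = 644.0 kg VSS/d.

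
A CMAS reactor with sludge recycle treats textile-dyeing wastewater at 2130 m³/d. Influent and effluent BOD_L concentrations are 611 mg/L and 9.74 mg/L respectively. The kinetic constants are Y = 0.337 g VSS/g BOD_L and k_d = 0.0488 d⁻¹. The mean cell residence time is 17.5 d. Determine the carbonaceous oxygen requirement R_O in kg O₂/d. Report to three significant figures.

Observed yield with endogenous decay: Y_obs = Y / (1 + k_d·θ_c) = 0.337 / (1 + 0.0488 × 17.5) = 0.337 / 1.854 = 0.1818 g VSS/g BOD_L.
Q·(S₀ − S) = 2130 × (611 − 9.74) × 10⁻³ = 1281 kg/d removed.
Biomass synthesised: P_X = Y_obs × 1281 = 232.8 kg VSS/d.
Carbonaceous O₂ demand = substrate oxidised − cell-mass equivalent = 1281 − 1.42 × 232.8 = 950.1 kg O₂/d.

R_O ≈ 950 kg O₂/d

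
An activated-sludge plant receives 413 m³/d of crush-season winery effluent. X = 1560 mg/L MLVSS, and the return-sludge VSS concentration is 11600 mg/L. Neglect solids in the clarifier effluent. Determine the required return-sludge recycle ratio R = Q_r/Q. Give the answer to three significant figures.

R = Q_r/Q = X/(X_r − X) = 1560 / (11600 − 1560) = 0.1554.

R ≈ 0.155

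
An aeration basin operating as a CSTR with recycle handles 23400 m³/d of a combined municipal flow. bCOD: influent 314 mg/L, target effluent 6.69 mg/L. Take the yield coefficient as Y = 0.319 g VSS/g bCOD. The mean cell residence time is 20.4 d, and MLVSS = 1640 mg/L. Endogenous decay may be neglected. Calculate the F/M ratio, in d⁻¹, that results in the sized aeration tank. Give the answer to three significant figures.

F/M ≈ 0.157 d⁻¹

With k_d = 0 the design equation reduces to V = Y Q (S₀−S) θ_c / X = 0.319 × 23400 × (314 − 6.69) × 20.4 / 1640 = 28534 m³.
Food-to-microorganism ratio F/M = Q S₀ / (V X) = 23400 × 314 / (28534 × 1640) = 0.1570 d⁻¹.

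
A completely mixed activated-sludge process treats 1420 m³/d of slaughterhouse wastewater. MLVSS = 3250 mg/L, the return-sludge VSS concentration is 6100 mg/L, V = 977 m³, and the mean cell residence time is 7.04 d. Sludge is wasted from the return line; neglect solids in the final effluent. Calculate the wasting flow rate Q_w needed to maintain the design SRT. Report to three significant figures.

Q_w ≈ 73.9 m³/d

Wasting from the return line (neglecting effluent solids): Q_w = V·X / (θ_c·X_r) = 977.0 × 3250 / (7.04 × 6100) = 73.94 m³/d.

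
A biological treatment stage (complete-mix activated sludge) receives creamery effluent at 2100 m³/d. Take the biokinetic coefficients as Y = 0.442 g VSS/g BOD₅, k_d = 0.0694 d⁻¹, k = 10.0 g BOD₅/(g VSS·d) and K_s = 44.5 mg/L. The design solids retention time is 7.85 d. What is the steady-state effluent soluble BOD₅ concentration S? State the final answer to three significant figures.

S ≈ 2.07 mg/L

Effluent substrate depends only on kinetics and SRT: S = K_s(1 + k_d θ_c) / [θ_c(Yk − k_d) − 1] = 44.5 × (1 + 0.0694 × 7.85) / [7.85 × (0.442 × 10.0 − 0.0694) − 1] = 68.74 / 33.15 = 2.074 mg/L.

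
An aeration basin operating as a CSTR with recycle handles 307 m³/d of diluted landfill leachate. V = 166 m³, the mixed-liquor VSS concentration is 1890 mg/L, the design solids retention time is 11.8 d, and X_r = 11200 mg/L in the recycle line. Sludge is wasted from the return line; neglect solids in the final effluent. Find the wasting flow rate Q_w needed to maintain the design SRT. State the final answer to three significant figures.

θ_c = V·X/(Q_w·X_r) when wasting from the recycle, so Q_w = V·X/(θ_c·X_r) = 166.0 × 1890 / (11.8 × 11200) = 2.374 m³/d.

Q_w ≈ 2.37 m³/d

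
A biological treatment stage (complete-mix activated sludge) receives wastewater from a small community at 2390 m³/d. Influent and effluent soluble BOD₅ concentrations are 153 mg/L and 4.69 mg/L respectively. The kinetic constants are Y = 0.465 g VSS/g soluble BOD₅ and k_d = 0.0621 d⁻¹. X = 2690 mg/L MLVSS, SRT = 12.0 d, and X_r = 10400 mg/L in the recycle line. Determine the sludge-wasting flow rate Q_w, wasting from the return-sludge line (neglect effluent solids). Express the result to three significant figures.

Rearranging the biomass balance for a CMAS with decay, V = Y·Q·ΔS·θ_c / [X·(1+k_d θ_c)] = 0.465 × 2390 × (153 − 4.69) × 12.0 / [2690 × (1 + 0.0621 × 12.0)] = 1.98×10^6 / 4695 = 421.3 m³.
Q_w = (V·X)/(θ_c X_r) = 421.3 × 2690 / (12.0 × 10400) = 9.081 m³/d.

Q_w ≈ 9.08 m³/d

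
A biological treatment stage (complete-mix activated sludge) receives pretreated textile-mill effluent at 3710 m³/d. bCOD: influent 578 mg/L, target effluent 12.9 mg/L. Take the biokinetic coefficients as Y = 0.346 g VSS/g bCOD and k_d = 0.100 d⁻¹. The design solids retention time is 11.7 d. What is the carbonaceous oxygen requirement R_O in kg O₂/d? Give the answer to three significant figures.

R_O ≈ 1620 kg O₂/d

Y_obs = Y / (1 + k_d θ_c) = 0.346 / (1 + 0.100 × 11.7) = 0.346 / 2.170 = 0.1594.
ΔS = 578 − 12.9 = 565.1 mg/L, so the substrate removal rate is 3710 × 565.1/1000 = 2097 kg bCOD/d.
Biomass synthesised: P_X = Y_obs × 2097 = 334.3 kg VSS/d.
R_O = Q·(S₀ − S) − 1.42·P_X = 2097 − 1.42 × 334.3 = 1622 kg O₂/d.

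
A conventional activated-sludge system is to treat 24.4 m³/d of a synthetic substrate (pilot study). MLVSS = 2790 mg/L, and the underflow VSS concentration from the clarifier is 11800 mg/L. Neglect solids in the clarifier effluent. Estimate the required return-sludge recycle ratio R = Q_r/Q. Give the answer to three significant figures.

Solids balance on the clarifier gives (1+R)X = R·X_r, so R = X/(X_r − X) = 2790 / (11800 − 2790) = 0.3097.

R ≈ 0.310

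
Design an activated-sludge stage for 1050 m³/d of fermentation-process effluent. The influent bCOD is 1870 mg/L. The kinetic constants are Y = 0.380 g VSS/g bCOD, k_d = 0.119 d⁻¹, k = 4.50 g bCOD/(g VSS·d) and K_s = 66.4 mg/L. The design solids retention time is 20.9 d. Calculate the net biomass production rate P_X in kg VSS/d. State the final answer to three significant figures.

For a completely mixed reactor with recycle the Lawrence–McCarty relation gives S = K_s·(1 + k_d·θ_c) / [θ_c·(Y·k − k_d) − 1] = 66.4 × (1 + 0.119 × 20.9) / [20.9 × (0.380 × 4.50 − 0.119) − 1] = 231.5 / 32.25 = 7.179 mg/L.
The observed yield is Y_obs = Y/(1 + k_d·θ_c) = 0.380 / (1 + 0.119 × 20.9) = 0.380 / 3.487 = 0.1090 g VSS per g bCOD removed.
Q·(S₀ − S) = 1050 × (1870 − 7.18) × 10⁻³ = 1956 kg/d removed.
So the net sludge growth is P_X = 0.1090 × 1956 = 213.1 kg VSS/d.

P_X ≈ 213 kg VSS/d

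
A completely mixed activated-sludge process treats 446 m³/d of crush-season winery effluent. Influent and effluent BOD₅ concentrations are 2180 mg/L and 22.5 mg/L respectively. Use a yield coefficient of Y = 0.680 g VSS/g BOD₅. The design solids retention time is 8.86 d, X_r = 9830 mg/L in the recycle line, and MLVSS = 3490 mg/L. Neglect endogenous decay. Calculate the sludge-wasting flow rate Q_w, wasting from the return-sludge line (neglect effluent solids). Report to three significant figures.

Biomass mass balance (decay neglected): V·X = Y·Q·(S₀ − S)·θ_c, so V = 0.680 × 446 × (2180 − 22.5) × 8.86 / 3490 = 1661 m³.
Q_w = (V·X)/(θ_c X_r) = 1661 × 3490 / (8.86 × 9830) = 66.56 m³/d.

Q_w ≈ 66.6 m³/d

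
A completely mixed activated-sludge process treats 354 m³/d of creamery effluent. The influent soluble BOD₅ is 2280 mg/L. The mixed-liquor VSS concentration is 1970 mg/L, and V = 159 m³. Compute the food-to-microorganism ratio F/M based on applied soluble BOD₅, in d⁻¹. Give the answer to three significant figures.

F/M ≈ 2.58 d⁻¹

Food-to-microorganism ratio F/M = Q S₀ / (V X) = 354 × 2280 / (159.0 × 1970) = 2.577 d⁻¹.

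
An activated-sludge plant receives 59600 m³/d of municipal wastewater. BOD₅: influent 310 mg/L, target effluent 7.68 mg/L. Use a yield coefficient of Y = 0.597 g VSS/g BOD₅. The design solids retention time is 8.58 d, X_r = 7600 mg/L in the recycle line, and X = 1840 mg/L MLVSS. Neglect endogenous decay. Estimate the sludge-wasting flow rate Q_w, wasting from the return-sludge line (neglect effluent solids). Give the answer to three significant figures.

With k_d = 0 the design equation reduces to V = Y Q (S₀−S) θ_c / X = 0.597 × 59600 × (310 − 7.68) × 8.58 / 1840 = 50160 m³.
θ_c = V·X/(Q_w·X_r) when wasting from the recycle, so Q_w = V·X/(θ_c·X_r) = 50160 × 1840 / (8.58 × 7600) = 1415 m³/d.

Q_w ≈ 1420 m³/d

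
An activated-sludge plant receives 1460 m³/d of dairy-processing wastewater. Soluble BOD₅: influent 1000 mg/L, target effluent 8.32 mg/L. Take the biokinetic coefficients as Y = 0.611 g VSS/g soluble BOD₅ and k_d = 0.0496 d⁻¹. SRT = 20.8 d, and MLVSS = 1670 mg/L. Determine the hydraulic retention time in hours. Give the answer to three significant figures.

Rearranging the biomass balance for a CMAS with decay, V = Y·Q·ΔS·θ_c / [X·(1+k_d θ_c)] = 0.611 × 1460 × (1000 − 8.32) × 20.8 / [1670 × (1 + 0.0496 × 20.8)] = 1.84×10^7 / 3393 = 5423 m³.
Hydraulic retention time τ = V/Q = 5423 / 1460 = 3.715 d = 89.15 h.

τ ≈ 89.1 h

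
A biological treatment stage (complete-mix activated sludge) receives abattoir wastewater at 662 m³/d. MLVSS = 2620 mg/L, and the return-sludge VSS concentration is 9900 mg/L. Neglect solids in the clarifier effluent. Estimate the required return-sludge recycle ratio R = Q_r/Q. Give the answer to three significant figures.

Solids balance on the clarifier gives (1+R)X = R·X_r, so R = X/(X_r − X) = 2620 / (9900 − 2620) = 0.3599.

R ≈ 0.360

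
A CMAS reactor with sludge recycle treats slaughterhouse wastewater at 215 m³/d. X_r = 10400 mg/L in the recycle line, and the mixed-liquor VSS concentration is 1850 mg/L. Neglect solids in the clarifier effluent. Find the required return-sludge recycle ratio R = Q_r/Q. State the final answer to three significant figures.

R = Q_r/Q = X/(X_r − X) = 1850 / (10400 − 1850) = 0.2164.

R ≈ 0.216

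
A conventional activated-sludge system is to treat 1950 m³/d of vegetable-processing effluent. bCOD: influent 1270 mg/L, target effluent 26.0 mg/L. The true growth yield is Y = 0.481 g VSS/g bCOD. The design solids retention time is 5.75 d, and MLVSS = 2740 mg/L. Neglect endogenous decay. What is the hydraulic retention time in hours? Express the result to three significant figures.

τ ≈ 30.1 h

With k_d = 0 the design equation reduces to V = Y Q (S₀−S) θ_c / X = 0.481 × 1950 × (1270 − 26.0) × 5.75 / 2740 = 2449 m³.
Hydraulic retention time τ = V/Q = 2449 / 1950 = 1.256 d = 30.14 h.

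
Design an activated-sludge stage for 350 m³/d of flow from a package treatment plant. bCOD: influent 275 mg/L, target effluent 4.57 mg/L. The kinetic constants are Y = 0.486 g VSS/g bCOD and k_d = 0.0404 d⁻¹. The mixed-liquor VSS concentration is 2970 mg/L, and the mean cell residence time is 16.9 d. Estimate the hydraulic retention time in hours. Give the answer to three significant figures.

τ ≈ 10.7 h

Rearranging the biomass balance for a CMAS with decay, V = Y·Q·ΔS·θ_c / [X·(1+k_d θ_c)] = 0.486 × 350 × (275 − 4.57) × 16.9 / [2970 × (1 + 0.0404 × 16.9)] = 7.77×10^5 / 4998 = 155.5 m³.
HRT = V/Q = 155.5 m³ / 350 m³·d⁻¹ = 0.4444 d × 24 = 10.67 h.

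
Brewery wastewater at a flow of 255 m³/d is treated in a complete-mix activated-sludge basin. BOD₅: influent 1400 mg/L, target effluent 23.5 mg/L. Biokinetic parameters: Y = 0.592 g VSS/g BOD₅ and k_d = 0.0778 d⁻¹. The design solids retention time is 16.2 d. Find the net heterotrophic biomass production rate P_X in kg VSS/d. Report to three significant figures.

P_X ≈ 91.9 kg VSS/d

Observed yield with endogenous decay: Y_obs = Y / (1 + k_d·θ_c) = 0.592 / (1 + 0.0778 × 16.2) = 0.592 / 2.260 = 0.2619 g VSS/g BOD₅.
Mass of BOD₅ removed per day: Q(S₀ − S) = 255 × 1376 g/m³ = 351.0 kg/d.
P_X = Y_obs · Q(S₀ − S) = 0.2619 × 351.0 = 91.93 kg VSS/d.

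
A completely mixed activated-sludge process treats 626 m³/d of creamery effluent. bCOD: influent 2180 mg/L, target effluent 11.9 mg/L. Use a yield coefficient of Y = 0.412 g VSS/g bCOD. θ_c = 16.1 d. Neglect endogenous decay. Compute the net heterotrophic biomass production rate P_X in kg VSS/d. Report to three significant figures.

Since k_d ≈ 0, Y_obs = Y = 0.412 g VSS/g bCOD.
Substrate removed = Q·(S₀ − S) = 626 m³/d × (2180 − 11.9) g/m³ = 1.36×10^6 g/d = 1357 kg/d.
So the net sludge growth is P_X = 0.4120 × 1357 = 559.2 kg VSS/d.

P_X ≈ 559 kg VSS/d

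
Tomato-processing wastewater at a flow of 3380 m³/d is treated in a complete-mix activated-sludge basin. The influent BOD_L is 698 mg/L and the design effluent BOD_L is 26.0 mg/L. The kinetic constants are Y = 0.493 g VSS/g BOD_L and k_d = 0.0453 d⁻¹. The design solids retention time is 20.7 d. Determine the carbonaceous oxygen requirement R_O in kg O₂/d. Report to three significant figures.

R_O ≈ 1450 kg O₂/d

Correct the yield for decay: Y_obs = Y/(1 + k_d θ_c) = 0.493 / (1 + 0.0453 × 20.7) = 0.493 / 1.938 = 0.2544.
Mass of BOD_L removed per day: Q(S₀ − S) = 3380 × 672.0 g/m³ = 2271 kg/d.
Net sludge production P_X = 0.2544 × 2271 = 577.9 kg VSS/d.
R_O = Q·ΔS − 1.42 P_X = 2271 − 820.6 = 1451 kg O₂/d.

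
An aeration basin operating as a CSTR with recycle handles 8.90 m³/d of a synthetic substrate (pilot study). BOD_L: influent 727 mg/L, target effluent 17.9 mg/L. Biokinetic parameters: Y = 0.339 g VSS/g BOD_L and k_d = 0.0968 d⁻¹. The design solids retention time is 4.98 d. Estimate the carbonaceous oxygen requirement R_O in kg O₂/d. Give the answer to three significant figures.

R_O ≈ 4.26 kg O₂/d

Observed yield with endogenous decay: Y_obs = Y / (1 + k_d·θ_c) = 0.339 / (1 + 0.0968 × 4.98) = 0.339 / 1.482 = 0.2287 g VSS/g BOD_L.
ΔS = 727 − 17.9 = 709.1 mg/L, so the substrate removal rate is 8.90 × 709.1/1000 = 6.311 kg BOD_L/d.
P_X = Y_obs·Q·(S₀ − S) = 0.2287 × 6.311 = 1.444 kg VSS/d.
R_O = Q·(S₀ − S) − 1.42·P_X = 6.311 − 1.42 × 1.444 = 4.261 kg O₂/d.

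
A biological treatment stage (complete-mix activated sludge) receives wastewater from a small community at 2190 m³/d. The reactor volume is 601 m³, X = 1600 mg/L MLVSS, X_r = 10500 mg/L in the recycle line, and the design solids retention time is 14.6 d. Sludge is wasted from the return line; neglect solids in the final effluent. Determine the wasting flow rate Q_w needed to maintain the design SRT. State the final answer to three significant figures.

θ_c = V·X/(Q_w·X_r) when wasting from the recycle, so Q_w = V·X/(θ_c·X_r) = 601.0 × 1600 / (14.6 × 10500) = 6.273 m³/d.

Q_w ≈ 6.27 m³/d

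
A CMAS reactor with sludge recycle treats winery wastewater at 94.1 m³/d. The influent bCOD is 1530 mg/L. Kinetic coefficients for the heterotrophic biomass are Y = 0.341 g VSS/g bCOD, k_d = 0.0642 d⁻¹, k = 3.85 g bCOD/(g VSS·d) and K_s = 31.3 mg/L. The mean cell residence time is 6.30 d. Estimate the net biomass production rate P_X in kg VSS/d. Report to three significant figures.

From the Monod/SRT balance for a CMAS, S = K_s·(1+k_d θ_c)/[θ_c·(Y k − k_d) − 1] = 31.3 × (1 + 0.0642 × 6.30) / [6.30 × (0.341 × 3.85 − 0.0642) − 1] = 43.96 / 6.866 = 6.402 mg/L.
Observed yield with endogenous decay: Y_obs = Y / (1 + k_d·θ_c) = 0.341 / (1 + 0.0642 × 6.30) = 0.341 / 1.404 = 0.2428 g VSS/g bCOD.
Q·(S₀ − S) = 94.1 × (1530 − 6.40) × 10⁻³ = 143.4 kg/d removed.
So the net sludge growth is P_X = 0.2428 × 143.4 = 34.81 kg VSS/d.

P_X ≈ 34.8 kg VSS/d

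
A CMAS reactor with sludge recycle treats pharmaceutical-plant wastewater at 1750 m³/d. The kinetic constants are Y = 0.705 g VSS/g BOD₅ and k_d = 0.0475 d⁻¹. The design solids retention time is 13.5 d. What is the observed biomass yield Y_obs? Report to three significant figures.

Y_obs = Y / (1 + k_d θ_c) = 0.705 / (1 + 0.0475 × 13.5) = 0.705 / 1.641 = 0.4296.

Y_obs ≈ 0.430 g VSS/g BOD₅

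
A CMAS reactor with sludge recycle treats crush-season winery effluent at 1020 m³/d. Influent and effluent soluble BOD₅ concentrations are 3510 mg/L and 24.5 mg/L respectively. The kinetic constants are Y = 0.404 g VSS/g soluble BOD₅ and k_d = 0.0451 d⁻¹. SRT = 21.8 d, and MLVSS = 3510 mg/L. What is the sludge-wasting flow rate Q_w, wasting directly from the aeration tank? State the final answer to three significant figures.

Q_w ≈ 206 m³/d

Steady-state biomass mass balance: V·X·(1 + k_d·θ_c) = Y·Q·(S₀ − S)·θ_c, so V = 0.404 × 1020 × (3510 − 24.5) × 21.8 / [3510 × (1 + 0.0451 × 21.8)] = 3.13×10^7 / 6961 = 4498 m³.
Wasting from the aeration tank: Q_w = V / θ_c = 4498 / 21.8 = 206.3 m³/d.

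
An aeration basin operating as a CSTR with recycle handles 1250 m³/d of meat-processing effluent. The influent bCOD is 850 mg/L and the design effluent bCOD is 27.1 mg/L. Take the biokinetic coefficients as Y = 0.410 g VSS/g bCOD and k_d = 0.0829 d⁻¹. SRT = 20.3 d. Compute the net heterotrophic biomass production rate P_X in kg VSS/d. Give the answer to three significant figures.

P_X ≈ 157 kg VSS/d

Correct the yield for decay: Y_obs = Y/(1 + k_d θ_c) = 0.410 / (1 + 0.0829 × 20.3) = 0.410 / 2.683 = 0.1528.
Q·(S₀ − S) = 1250 × (850 − 27.1) × 10⁻³ = 1029 kg/d removed.
Net biomass production P_X = Y_obs × Q·(S₀ − S) = 0.1528 × 1029 = 157.2 kg VSS/d.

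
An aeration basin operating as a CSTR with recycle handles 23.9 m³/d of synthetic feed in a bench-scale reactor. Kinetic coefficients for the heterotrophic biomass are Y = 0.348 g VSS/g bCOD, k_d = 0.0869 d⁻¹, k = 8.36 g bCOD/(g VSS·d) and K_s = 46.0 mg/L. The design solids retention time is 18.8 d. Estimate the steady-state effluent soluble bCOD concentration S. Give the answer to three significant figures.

From the Monod/SRT balance for a CMAS, S = K_s·(1+k_d θ_c)/[θ_c·(Y k − k_d) − 1] = 46.0 × (1 + 0.0869 × 18.8) / [18.8 × (0.348 × 8.36 − 0.0869) − 1] = 121.2 / 52.06 = 2.327 mg/L.

S ≈ 2.33 mg/L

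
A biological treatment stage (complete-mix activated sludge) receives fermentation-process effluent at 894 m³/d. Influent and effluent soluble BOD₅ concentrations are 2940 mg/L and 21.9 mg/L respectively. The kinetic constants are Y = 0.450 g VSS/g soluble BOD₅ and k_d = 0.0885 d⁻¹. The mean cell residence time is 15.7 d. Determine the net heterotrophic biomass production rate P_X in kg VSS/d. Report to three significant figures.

Y_obs = Y / (1 + k_d θ_c) = 0.450 / (1 + 0.0885 × 15.7) = 0.450 / 2.389 = 0.1883.
Q·(S₀ − S) = 894 × (2940 − 21.9) × 10⁻³ = 2609 kg/d removed.
So the net sludge growth is P_X = 0.1883 × 2609 = 491.3 kg VSS/d.

P_X ≈ 491 kg VSS/d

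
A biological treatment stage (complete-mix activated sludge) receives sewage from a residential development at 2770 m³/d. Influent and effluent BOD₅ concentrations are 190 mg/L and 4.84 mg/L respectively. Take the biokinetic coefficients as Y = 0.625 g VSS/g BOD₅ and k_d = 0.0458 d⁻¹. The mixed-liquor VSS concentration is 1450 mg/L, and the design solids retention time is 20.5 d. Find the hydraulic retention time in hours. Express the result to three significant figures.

From the SRT design equation V = Y Q (S₀−S) θ_c / [X (1 + k_d θ_c)] = 0.625 × 2770 × (190 − 4.84) × 20.5 / [1450 × (1 + 0.0458 × 20.5)] = 6.57×10^6 / 2811 = 2337 m³.
Hydraulic retention time τ = V/Q = 2337 / 2770 = 0.8438 d = 20.25 h.

τ ≈ 20.3 h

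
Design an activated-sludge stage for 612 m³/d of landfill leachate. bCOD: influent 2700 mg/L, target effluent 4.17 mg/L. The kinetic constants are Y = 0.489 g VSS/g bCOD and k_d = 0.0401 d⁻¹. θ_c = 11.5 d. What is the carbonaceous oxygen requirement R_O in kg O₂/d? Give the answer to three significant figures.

Correct the yield for decay: Y_obs = Y/(1 + k_d θ_c) = 0.489 / (1 + 0.0401 × 11.5) = 0.489 / 1.461 = 0.3347.
ΔS = 2700 − 4.17 = 2696 mg/L, so the substrate removal rate is 612 × 2696/1000 = 1650 kg bCOD/d.
P_X = Y_obs·Q·(S₀ − S) = 0.3347 × 1650 = 552.2 kg VSS/d.
R_O = Q·(S₀ − S) − 1.42·P_X = 1650 − 1.42 × 552.2 = 865.8 kg O₂/d.

R_O ≈ 866 kg O₂/d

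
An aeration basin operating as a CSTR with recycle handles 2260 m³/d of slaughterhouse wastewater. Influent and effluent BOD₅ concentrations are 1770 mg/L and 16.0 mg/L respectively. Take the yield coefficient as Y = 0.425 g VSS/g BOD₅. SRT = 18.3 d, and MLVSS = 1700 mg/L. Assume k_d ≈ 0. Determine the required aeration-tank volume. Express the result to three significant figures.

V·X = Y·Q·ΔS·θ_c gives V = 0.425 × 2260 × (1770 − 16.0) × 18.3 / 1700 = 18135 m³.

V ≈ 18100 m³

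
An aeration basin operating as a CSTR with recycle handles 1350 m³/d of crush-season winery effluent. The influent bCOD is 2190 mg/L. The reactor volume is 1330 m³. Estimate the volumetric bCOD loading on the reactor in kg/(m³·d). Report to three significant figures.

Applied bCOD load per unit volume = Q·S₀/V = (1350 × 2190/1000)/1330 = 2.223 kg bCOD·m⁻³·d⁻¹.

L_v ≈ 2.22 kg bCOD/(m³·d)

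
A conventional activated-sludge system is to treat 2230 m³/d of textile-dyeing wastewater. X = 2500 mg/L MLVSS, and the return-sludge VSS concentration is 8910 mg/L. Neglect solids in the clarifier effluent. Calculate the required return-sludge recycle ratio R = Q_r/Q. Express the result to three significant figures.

Mass balance around the secondary clarifier (neglecting effluent solids): R = X / (X_r − X) = 2500 / (8910 − 2500) = 0.3900.

R ≈ 0.390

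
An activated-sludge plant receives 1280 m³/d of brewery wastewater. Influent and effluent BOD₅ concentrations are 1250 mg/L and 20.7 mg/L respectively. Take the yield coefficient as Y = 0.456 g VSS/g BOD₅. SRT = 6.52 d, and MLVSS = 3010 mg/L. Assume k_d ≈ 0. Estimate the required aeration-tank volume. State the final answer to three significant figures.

V ≈ 1550 m³

With k_d = 0 the design equation reduces to V = Y Q (S₀−S) θ_c / X = 0.456 × 1280 × (1250 − 20.7) × 6.52 / 3010 = 1554 m³.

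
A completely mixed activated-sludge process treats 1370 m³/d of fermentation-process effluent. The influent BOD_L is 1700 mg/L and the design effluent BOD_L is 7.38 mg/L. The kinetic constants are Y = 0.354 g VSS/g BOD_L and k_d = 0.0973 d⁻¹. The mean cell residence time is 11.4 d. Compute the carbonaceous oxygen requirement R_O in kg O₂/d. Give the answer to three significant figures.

R_O ≈ 1770 kg O₂/d

The observed yield is Y_obs = Y/(1 + k_d·θ_c) = 0.354 / (1 + 0.0973 × 11.4) = 0.354 / 2.109 = 0.1678 g VSS per g BOD_L removed.
ΔS = 1700 − 7.38 = 1693 mg/L, so the substrate removal rate is 1370 × 1693/1000 = 2319 kg BOD_L/d.
P_X = Y_obs·Q·(S₀ − S) = 0.1678 × 2319 = 389.2 kg VSS/d.
Carbonaceous O₂ demand = substrate oxidised − cell-mass equivalent = 2319 − 1.42 × 389.2 = 1766 kg O₂/d.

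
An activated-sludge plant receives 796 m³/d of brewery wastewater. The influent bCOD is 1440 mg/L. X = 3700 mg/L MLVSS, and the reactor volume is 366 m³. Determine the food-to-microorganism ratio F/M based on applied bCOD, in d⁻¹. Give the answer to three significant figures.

F/M = Q·S₀ / (V·X) = 796 × 1440 / (366.0 × 3700) = 0.8464 g bCOD·(g VSS·d)⁻¹.

F/M ≈ 0.846 d⁻¹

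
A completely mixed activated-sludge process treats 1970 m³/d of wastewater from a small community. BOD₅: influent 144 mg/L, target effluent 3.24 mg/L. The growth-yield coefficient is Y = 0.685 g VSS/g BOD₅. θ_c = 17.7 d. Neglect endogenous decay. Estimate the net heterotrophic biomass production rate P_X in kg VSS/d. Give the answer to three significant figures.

P_X ≈ 190 kg VSS/d

With endogenous decay neglected, the observed yield equals the true yield: Y_obs = Y = 0.685 g VSS/g BOD₅.
ΔS = 144 − 3.24 = 140.8 mg/L, so the substrate removal rate is 1970 × 140.8/1000 = 277.3 kg BOD₅/d.
Net biomass production P_X = Y_obs × Q·(S₀ − S) = 0.6850 × 277.3 = 189.9 kg VSS/d.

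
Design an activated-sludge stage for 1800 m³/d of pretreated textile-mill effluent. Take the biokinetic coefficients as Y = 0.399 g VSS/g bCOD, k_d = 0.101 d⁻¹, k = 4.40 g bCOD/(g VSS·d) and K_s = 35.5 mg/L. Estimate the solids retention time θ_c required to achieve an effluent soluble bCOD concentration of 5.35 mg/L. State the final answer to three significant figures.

At the target effluent, Y k S/(K_s+S) = 0.399×4.40×5.35/40.85 = 0.2299 d⁻¹.
1/θ_c = 0.2299 − 0.101 = 0.1289 d⁻¹, so θ_c = 7.756 d.

θ_c ≈ 7.76 d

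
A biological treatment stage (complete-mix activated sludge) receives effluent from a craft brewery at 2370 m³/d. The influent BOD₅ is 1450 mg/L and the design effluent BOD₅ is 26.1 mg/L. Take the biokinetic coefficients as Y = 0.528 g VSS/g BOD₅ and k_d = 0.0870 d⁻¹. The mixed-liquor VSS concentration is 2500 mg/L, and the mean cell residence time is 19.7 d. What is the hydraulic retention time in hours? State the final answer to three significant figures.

Steady-state biomass mass balance: V·X·(1 + k_d·θ_c) = Y·Q·(S₀ − S)·θ_c, so V = 0.528 × 2370 × (1450 − 26.1) × 19.7 / [2500 × (1 + 0.0870 × 19.7)] = 3.51×10^7 / 6785 = 5174 m³.
HRT = V/Q = 5174 m³ / 2370 m³·d⁻¹ = 2.183 d × 24 = 52.39 h.

τ ≈ 52.4 h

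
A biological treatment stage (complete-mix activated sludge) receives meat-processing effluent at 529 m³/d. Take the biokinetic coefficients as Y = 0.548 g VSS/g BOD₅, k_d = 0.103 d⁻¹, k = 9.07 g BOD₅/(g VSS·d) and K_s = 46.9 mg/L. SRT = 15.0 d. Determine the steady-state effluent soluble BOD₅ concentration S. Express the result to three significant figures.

For a completely mixed reactor with recycle the Lawrence–McCarty relation gives S = K_s·(1 + k_d·θ_c) / [θ_c·(Y·k − k_d) − 1] = 46.9 × (1 + 0.103 × 15.0) / [15.0 × (0.548 × 9.07 − 0.103) − 1] = 119.4 / 72.01 = 1.658 mg/L.

S ≈ 1.66 mg/L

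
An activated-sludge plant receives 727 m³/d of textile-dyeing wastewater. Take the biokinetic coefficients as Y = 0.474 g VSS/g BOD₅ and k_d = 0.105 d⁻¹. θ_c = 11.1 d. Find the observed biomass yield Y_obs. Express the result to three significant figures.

Y_obs ≈ 0.219 g VSS/g BOD₅

The observed yield is Y_obs = Y/(1 + k_d·θ_c) = 0.474 / (1 + 0.105 × 11.1) = 0.474 / 2.165 = 0.2189 g VSS per g BOD₅ removed.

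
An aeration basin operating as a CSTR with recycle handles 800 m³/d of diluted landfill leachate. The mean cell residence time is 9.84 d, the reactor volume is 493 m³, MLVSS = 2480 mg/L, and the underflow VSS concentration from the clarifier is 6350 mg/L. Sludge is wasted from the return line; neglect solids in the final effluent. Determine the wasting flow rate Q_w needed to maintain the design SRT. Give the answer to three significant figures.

Q_w = (V·X)/(θ_c X_r) = 493.0 × 2480 / (9.84 × 6350) = 19.57 m³/d.

Q_w ≈ 19.6 m³/d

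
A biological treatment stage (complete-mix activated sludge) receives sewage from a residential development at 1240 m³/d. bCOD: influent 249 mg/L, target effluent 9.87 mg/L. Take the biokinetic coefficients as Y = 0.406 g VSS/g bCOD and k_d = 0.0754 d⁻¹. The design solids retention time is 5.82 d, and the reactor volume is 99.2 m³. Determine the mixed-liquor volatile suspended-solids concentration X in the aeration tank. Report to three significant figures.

Solving the biomass balance for X: X = Y Q (S₀−S) θ_c / [V (1+k_d θ_c)] = 0.406 × 1240 × (249 − 9.87) × 5.82 / [99.2 × (1 + 0.0754 × 5.82)] = 4909 mg/L.

X ≈ 4910 mg/L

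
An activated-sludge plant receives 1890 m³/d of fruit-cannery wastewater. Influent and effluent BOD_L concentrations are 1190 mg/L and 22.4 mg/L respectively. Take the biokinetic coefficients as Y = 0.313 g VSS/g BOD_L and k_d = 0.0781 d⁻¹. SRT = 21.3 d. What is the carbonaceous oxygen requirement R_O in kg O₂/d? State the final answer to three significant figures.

R_O ≈ 1840 kg O₂/d

Observed yield with endogenous decay: Y_obs = Y / (1 + k_d·θ_c) = 0.313 / (1 + 0.0781 × 21.3) = 0.313 / 2.664 = 0.1175 g VSS/g BOD_L.
Mass of BOD_L removed per day: Q(S₀ − S) = 1890 × 1168 g/m³ = 2207 kg/d.
Net sludge production P_X = 0.1175 × 2207 = 259.3 kg VSS/d.
R_O = Q·(S₀ − S) − 1.42·P_X = 2207 − 1.42 × 259.3 = 1839 kg O₂/d.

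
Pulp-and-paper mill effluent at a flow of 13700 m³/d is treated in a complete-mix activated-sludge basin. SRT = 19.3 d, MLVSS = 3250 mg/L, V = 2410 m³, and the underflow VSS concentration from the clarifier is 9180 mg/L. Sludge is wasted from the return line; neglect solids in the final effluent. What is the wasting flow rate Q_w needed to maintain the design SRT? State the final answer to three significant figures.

Q_w ≈ 44.2 m³/d

Wasting from the return line (neglecting effluent solids): Q_w = V·X / (θ_c·X_r) = 2410 × 3250 / (19.3 × 9180) = 44.21 m³/d.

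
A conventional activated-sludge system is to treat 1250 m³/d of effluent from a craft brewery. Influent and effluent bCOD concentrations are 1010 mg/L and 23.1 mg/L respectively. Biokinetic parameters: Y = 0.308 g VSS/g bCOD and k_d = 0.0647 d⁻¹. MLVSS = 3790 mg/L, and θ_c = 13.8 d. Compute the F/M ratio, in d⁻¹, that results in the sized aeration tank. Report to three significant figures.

Rearranging the biomass balance for a CMAS with decay, V = Y·Q·ΔS·θ_c / [X·(1+k_d θ_c)] = 0.308 × 1250 × (1010 − 23.1) × 13.8 / [3790 × (1 + 0.0647 × 13.8)] = 5.24×10^6 / 7174 = 730.9 m³.
F/M = Q·S₀ / (V·X) = 1250 × 1010 / (730.9 × 3790) = 0.4558 g bCOD·(g VSS·d)⁻¹.

F/M ≈ 0.456 d⁻¹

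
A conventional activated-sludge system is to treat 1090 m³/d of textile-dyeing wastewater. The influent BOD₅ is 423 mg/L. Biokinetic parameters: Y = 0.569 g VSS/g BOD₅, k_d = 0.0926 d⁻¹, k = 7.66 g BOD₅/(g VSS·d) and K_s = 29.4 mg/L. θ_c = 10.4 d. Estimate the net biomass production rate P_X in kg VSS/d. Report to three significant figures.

For a completely mixed reactor with recycle the Lawrence–McCarty relation gives S = K_s·(1 + k_d·θ_c) / [θ_c·(Y·k − k_d) − 1] = 29.4 × (1 + 0.0926 × 10.4) / [10.4 × (0.569 × 7.66 − 0.0926) − 1] = 57.71 / 43.37 = 1.331 mg/L.
Y_obs = Y / (1 + k_d θ_c) = 0.569 / (1 + 0.0926 × 10.4) = 0.569 / 1.963 = 0.2899.
Substrate removed = Q·(S₀ − S) = 1090 m³/d × (423 − 1.33) g/m³ = 4.6×10^5 g/d = 459.6 kg/d.
Biomass produced: P_X = Y_obs·Q·ΔS = 0.2899 × 459.6 ≈ 133.2 kg VSS/d.

P_X ≈ 133 kg VSS/d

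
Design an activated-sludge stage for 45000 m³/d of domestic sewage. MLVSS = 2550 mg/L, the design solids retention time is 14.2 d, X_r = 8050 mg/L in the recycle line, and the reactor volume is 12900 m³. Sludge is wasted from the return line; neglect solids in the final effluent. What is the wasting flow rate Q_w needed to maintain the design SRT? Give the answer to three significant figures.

Q_w ≈ 288 m³/d

Q_w = (V·X)/(θ_c X_r) = 12900 × 2550 / (14.2 × 8050) = 287.8 m³/d.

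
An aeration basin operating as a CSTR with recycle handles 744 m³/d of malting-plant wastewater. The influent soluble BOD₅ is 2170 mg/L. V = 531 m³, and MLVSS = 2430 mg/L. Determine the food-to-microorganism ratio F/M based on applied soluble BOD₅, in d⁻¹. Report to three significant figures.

F/M ≈ 1.25 d⁻¹

F/M = applied load / biomass = Q·S₀/(V·X) = 744 × 2170 / (531.0 × 2430) = 1.251 d⁻¹.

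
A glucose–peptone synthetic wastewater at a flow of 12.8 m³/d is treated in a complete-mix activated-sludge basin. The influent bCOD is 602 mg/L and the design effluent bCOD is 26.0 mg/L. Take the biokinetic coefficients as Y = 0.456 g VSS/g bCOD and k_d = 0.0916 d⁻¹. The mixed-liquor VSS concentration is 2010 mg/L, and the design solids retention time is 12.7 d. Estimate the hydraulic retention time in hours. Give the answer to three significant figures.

τ ≈ 18.4 h

Rearranging the biomass balance for a CMAS with decay, V = Y·Q·ΔS·θ_c / [X·(1+k_d θ_c)] = 0.456 × 12.8 × (602 − 26.0) × 12.7 / [2010 × (1 + 0.0916 × 12.7)] = 4.27×10^4 / 4348 = 9.819 m³.
Hydraulic retention time τ = V/Q = 9.819 / 12.8 = 0.7671 d = 18.41 h.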